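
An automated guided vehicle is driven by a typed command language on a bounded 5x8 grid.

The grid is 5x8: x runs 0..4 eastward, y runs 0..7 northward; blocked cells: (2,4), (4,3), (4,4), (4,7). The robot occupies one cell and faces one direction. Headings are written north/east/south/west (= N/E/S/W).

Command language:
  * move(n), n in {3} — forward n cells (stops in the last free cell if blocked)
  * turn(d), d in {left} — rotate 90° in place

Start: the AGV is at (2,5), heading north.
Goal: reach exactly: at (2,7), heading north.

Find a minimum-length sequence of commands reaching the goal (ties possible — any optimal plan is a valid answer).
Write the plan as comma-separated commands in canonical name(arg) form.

move(3)

begin: at (2,5), heading north
[1] after move(3): at (2,7), heading north
minimal: 1 command(s), checked below 1.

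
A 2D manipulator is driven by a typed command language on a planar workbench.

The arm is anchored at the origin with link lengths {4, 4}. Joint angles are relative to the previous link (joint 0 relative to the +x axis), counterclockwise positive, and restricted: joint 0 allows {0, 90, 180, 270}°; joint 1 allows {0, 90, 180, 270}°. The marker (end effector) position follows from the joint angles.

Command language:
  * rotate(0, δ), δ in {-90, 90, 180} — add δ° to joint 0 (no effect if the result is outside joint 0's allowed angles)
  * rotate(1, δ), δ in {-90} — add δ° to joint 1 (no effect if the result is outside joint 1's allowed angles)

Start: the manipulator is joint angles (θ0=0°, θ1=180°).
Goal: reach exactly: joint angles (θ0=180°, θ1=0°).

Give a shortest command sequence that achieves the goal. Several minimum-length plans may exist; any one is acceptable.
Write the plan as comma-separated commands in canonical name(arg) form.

rotate(1, -90), rotate(1, -90), rotate(0, 180)

from: joint angles (θ0=0°, θ1=180°)
t=1 rotate(1, -90) ⇒ joint angles (θ0=0°, θ1=90°)
t=2 rotate(1, -90) ⇒ joint angles (θ0=0°, θ1=0°)
t=3 rotate(0, 180) ⇒ joint angles (θ0=180°, θ1=0°)
nothing shorter than 3 reaches the goal.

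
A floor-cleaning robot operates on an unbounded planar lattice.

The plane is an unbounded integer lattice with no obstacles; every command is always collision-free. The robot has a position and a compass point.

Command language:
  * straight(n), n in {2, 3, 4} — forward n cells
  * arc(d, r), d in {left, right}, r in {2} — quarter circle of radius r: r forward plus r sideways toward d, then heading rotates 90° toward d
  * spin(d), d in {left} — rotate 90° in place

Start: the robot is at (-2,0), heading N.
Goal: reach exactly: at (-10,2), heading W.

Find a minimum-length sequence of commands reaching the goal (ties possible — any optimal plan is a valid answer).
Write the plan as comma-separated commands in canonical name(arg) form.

t0: at (-2,0), heading N
t=1 arc(left, 2) ⇒ at (-4,2), heading W
t=2 straight(2) ⇒ at (-6,2), heading W
t=3 straight(4) ⇒ at (-10,2), heading W
nothing shorter than 3 reaches the goal.

arc(left, 2), straight(2), straight(4)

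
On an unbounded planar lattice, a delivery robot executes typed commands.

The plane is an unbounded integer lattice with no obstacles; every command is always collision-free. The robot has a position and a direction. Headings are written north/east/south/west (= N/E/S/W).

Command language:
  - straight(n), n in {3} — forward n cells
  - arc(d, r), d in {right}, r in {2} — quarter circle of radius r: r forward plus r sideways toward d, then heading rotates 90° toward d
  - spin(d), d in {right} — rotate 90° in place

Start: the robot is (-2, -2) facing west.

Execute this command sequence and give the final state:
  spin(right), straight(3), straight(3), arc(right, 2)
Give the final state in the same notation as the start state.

(0, 6) facing east

begin: (-2, -2) facing west
step 1 (spin(right)): (-2, -2) facing north
step 2 (straight(3)): (-2, 1) facing north
step 3 (straight(3)): (-2, 4) facing north
step 4 (arc(right, 2)): (0, 6) facing east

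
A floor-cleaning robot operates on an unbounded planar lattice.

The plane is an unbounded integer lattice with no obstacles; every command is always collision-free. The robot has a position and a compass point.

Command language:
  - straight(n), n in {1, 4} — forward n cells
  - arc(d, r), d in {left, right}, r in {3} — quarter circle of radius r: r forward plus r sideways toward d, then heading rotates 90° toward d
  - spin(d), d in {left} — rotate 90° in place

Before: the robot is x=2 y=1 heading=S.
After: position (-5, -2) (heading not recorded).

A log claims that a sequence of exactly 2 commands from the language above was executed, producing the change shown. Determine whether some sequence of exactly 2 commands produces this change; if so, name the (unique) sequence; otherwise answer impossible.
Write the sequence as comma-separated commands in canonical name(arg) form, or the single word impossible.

arc(right, 3), straight(4)

key: running straight(4) before arc(right, 3) would end elsewhere — order is forced
t0: x=2 y=1 heading=S
step 1 (arc(right, 3)): x=-1 y=-2 heading=W
step 2 (straight(4)): x=-5 y=-2 heading=W
no other 2-command option fits: unique.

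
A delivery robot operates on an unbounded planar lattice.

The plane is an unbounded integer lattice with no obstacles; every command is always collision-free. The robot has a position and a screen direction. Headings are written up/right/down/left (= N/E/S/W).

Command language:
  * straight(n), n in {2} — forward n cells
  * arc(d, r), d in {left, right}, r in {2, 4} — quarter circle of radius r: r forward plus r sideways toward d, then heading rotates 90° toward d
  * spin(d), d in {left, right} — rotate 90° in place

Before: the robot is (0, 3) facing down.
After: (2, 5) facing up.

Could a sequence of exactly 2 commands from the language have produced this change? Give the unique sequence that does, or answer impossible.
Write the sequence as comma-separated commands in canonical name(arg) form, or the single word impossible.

spin(left), arc(left, 2)

key: position moved to (2,5) AND the heading swung to N — translation plus rotation needed
initial: (0, 3) facing down
t=1 spin(left) ⇒ (0, 3) facing right
t=2 arc(left, 2) ⇒ (2, 5) facing up
uniquely the one of 49 2-step routes that fits.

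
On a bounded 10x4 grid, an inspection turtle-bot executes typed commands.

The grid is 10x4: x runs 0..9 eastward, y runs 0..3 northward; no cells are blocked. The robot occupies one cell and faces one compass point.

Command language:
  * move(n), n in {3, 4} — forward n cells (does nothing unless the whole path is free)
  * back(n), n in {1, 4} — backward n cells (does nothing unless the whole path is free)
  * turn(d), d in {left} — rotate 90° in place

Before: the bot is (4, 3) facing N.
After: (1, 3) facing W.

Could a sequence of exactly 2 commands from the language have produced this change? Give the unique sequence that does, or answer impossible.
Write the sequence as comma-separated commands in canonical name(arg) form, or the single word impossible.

key: order matters: swapping turn(left) and move(3) lands elsewhere
initial: (4, 3) facing N
step 1 (turn(left)): (4, 3) facing W
step 2 (move(3)): (1, 3) facing W
uniquely the one of 25 2-step routes that fits.

turn(left), move(3)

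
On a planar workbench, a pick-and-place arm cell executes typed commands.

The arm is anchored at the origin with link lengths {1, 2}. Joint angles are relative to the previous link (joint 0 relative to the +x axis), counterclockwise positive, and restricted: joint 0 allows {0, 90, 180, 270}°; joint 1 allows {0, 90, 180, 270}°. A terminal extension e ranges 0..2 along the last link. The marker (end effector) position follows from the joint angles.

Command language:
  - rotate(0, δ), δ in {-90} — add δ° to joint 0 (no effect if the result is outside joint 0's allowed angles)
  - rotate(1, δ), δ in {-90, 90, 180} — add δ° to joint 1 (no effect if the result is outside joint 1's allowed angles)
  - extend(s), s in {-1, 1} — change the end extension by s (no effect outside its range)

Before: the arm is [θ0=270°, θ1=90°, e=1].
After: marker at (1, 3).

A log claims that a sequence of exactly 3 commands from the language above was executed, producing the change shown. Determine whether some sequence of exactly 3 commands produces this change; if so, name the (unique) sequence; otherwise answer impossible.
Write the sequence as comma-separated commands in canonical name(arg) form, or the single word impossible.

rotate(0, -90), rotate(0, -90), rotate(0, -90)

begin: [θ0=270°, θ1=90°, e=1]
step 1 (rotate(0, -90)): [θ0=180°, θ1=90°, e=1]
step 2 (rotate(0, -90)): [θ0=90°, θ1=90°, e=1]
step 3 (rotate(0, -90)): [θ0=0°, θ1=90°, e=1]
no other 3-command option fits: unique.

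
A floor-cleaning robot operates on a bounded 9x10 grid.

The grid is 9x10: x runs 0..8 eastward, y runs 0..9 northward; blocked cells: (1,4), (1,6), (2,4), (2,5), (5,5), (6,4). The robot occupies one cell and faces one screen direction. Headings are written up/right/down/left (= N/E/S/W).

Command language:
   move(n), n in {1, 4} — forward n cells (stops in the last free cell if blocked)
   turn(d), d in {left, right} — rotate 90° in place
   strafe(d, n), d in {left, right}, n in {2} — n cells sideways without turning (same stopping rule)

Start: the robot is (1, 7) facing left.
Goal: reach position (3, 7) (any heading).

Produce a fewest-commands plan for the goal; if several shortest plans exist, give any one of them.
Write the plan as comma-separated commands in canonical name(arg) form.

start: (1, 7) facing left
step 1 (turn(right)): (1, 7) facing up
step 2 (strafe(right, 2)): (3, 7) facing up
minimal: 2 command(s), checked below 2.

turn(right), strafe(right, 2)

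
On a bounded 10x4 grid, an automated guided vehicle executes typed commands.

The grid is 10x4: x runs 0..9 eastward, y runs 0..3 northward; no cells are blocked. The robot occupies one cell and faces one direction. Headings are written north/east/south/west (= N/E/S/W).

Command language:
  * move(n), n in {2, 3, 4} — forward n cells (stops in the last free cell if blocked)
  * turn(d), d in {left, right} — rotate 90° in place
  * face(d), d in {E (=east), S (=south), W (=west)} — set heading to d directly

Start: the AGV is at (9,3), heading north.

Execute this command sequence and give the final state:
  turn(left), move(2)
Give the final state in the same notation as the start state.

at (7,3), heading west

t0: at (9,3), heading north
t=1 turn(left) ⇒ at (9,3), heading west
t=2 move(2) ⇒ at (7,3), heading west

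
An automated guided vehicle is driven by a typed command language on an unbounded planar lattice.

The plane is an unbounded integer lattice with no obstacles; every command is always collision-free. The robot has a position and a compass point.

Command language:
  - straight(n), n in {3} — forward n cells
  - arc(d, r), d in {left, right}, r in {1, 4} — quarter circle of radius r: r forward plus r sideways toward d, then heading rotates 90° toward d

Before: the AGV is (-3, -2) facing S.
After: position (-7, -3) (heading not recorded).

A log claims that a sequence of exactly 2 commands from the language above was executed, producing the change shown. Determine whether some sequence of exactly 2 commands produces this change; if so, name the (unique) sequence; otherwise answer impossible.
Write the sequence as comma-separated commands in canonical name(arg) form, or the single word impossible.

arc(right, 1), straight(3)

key: order matters: swapping arc(right, 1) and straight(3) lands elsewhere
begin: (-3, -2) facing S
t=1 arc(right, 1) ⇒ (-4, -3) facing W
t=2 straight(3) ⇒ (-7, -3) facing W
no rival 2-sequence matches.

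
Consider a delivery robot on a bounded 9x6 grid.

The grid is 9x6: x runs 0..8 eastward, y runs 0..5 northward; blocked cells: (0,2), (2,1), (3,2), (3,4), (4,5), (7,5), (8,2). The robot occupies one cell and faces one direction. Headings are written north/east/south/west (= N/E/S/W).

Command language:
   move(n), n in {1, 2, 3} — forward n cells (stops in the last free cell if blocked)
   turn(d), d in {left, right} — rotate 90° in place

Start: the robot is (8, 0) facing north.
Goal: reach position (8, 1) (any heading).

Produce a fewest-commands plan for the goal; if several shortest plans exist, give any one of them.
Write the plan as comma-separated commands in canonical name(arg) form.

from: (8, 0) facing north
1. move(3) → (8, 1) facing north
nothing shorter than 1 reaches the goal.

move(3)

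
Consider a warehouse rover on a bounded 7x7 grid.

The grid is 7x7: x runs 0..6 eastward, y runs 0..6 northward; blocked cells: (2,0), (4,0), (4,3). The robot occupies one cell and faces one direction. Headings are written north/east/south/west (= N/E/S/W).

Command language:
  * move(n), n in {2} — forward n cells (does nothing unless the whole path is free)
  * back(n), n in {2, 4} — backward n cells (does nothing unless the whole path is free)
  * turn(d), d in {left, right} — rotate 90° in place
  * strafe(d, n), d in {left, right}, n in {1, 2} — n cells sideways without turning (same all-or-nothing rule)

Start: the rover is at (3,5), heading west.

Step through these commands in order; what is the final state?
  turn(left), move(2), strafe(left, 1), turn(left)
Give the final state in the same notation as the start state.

start: at (3,5), heading west
step 1 (turn(left)): at (3,5), heading south
step 2 (move(2)): at (3,3), heading south
step 3 (strafe(left, 1)): at (3,3), heading south
step 4 (turn(left)): at (3,3), heading east

at (3,3), heading east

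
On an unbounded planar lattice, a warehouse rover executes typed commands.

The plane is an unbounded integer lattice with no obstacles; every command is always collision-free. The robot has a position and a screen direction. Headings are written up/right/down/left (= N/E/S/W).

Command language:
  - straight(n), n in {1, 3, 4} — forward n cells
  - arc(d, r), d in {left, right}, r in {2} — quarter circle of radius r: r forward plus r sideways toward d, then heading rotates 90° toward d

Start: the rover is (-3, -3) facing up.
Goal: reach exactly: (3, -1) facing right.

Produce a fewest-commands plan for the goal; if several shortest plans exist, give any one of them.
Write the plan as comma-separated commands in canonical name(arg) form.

arc(right, 2), straight(4)

begin: (-3, -3) facing up
step 1 (arc(right, 2)): (-1, -1) facing right
step 2 (straight(4)): (3, -1) facing right
shorter routes all fall short; 2 is best.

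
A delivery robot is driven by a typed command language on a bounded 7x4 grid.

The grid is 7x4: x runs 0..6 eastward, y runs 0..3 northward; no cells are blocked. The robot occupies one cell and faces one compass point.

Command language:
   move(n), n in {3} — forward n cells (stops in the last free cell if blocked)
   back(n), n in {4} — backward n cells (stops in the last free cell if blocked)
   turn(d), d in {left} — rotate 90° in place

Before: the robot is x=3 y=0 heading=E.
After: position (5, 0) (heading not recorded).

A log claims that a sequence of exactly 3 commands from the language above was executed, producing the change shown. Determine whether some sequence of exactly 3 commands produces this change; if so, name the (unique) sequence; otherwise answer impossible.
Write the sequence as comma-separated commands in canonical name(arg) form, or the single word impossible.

start: x=3 y=0 heading=E
[1] after move(3): x=6 y=0 heading=E
[2] after back(4): x=2 y=0 heading=E
[3] after move(3): x=5 y=0 heading=E
no other 3-command option fits: unique.

move(3), back(4), move(3)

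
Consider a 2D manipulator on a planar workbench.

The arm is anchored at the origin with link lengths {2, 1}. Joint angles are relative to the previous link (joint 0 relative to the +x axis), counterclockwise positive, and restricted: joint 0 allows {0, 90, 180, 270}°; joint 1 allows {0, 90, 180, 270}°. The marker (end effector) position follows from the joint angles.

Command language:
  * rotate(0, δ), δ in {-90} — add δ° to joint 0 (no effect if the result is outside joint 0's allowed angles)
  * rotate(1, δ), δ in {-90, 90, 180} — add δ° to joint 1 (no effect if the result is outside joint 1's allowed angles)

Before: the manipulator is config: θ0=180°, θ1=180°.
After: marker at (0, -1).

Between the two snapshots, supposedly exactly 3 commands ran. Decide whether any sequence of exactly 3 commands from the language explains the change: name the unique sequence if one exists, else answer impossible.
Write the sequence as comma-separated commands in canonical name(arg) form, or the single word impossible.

initial: config: θ0=180°, θ1=180°
1. rotate(0, -90) → config: θ0=90°, θ1=180°
2. rotate(0, -90) → config: θ0=0°, θ1=180°
3. rotate(0, -90) → config: θ0=270°, θ1=180°
uniquely the one of 64 3-step routes that fits.

rotate(0, -90), rotate(0, -90), rotate(0, -90)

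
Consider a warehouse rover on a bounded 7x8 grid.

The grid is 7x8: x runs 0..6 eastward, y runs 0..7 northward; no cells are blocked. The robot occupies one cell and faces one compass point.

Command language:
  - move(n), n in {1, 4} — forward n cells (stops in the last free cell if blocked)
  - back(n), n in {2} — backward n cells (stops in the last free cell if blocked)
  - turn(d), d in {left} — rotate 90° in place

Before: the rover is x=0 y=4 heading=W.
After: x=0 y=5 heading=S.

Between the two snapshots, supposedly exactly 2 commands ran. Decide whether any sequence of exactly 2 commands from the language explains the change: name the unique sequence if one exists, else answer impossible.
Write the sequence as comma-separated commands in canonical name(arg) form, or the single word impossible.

all 16 sequences checked — none match.

impossible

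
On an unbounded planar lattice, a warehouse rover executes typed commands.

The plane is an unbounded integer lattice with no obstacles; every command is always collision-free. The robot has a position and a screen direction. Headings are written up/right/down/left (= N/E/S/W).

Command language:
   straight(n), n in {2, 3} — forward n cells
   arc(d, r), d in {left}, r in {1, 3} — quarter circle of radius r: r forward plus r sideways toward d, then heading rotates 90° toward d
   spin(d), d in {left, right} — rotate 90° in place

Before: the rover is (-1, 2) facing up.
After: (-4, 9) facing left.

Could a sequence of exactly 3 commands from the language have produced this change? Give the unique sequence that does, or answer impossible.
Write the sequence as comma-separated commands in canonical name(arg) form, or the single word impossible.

key: position moved to (-4,9) AND the heading swung to W — translation plus rotation needed
from: (-1, 2) facing up
[1] after straight(2): (-1, 4) facing up
[2] after straight(2): (-1, 6) facing up
[3] after arc(left, 3): (-4, 9) facing left
no rival 3-sequence matches.

straight(2), straight(2), arc(left, 3)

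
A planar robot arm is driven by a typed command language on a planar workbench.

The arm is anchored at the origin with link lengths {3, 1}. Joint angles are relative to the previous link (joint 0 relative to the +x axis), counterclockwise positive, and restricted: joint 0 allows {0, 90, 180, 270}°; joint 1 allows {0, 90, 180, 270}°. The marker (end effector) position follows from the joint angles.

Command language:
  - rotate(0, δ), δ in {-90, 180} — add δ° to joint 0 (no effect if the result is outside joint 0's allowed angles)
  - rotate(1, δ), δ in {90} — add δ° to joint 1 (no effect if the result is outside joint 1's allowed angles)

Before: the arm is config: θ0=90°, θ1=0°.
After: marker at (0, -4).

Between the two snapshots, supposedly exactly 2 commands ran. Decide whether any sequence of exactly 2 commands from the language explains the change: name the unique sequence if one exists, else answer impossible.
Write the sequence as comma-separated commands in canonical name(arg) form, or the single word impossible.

rotate(0, -90), rotate(0, -90)

from: config: θ0=90°, θ1=0°
step 1 (rotate(0, -90)): config: θ0=0°, θ1=0°
step 2 (rotate(0, -90)): config: θ0=270°, θ1=0°
uniquely the one of 9 2-step routes that fits.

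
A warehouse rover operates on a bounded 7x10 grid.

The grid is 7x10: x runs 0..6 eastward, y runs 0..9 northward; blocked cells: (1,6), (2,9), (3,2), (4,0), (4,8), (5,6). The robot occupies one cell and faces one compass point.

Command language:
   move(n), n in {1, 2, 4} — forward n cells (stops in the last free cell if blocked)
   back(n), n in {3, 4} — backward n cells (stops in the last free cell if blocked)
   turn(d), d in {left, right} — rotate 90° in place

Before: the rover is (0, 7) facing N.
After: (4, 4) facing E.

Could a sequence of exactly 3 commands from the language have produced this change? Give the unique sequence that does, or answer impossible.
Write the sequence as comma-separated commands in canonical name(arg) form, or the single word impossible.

key: position moved to (4,4) AND the heading swung to E — translation plus rotation needed
begin: (0, 7) facing N
[1] after back(3): (0, 4) facing N
[2] after turn(right): (0, 4) facing E
[3] after move(4): (4, 4) facing E
all 343 alternatives checked — unique.

back(3), turn(right), move(4)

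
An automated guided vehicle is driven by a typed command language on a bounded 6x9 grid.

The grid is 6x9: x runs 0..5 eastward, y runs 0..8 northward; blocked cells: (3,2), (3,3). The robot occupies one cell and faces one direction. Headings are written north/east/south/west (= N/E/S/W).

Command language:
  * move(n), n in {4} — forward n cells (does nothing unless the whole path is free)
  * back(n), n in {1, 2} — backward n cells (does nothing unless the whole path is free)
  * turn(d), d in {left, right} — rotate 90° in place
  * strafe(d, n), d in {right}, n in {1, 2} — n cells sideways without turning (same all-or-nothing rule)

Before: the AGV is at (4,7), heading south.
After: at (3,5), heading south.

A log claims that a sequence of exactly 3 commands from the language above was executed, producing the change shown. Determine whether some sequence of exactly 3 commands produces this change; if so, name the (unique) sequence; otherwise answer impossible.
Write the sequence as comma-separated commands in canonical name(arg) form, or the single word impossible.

move(4), back(2), strafe(right, 1)

key: heading stays S — no command in the sequence turns
initial: at (4,7), heading south
t=1 move(4) ⇒ at (4,3), heading south
t=2 back(2) ⇒ at (4,5), heading south
t=3 strafe(right, 1) ⇒ at (3,5), heading south
no other 3-command option fits: unique.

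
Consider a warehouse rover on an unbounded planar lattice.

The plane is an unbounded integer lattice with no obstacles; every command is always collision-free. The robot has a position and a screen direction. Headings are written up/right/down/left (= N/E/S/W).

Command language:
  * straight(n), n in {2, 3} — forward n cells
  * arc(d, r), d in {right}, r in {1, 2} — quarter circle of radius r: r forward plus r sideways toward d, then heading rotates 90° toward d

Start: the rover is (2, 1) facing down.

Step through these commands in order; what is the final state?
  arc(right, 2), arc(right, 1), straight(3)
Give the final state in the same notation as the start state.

begin: (2, 1) facing down
step 1 (arc(right, 2)): (0, -1) facing left
step 2 (arc(right, 1)): (-1, 0) facing up
step 3 (straight(3)): (-1, 3) facing up

(-1, 3) facing up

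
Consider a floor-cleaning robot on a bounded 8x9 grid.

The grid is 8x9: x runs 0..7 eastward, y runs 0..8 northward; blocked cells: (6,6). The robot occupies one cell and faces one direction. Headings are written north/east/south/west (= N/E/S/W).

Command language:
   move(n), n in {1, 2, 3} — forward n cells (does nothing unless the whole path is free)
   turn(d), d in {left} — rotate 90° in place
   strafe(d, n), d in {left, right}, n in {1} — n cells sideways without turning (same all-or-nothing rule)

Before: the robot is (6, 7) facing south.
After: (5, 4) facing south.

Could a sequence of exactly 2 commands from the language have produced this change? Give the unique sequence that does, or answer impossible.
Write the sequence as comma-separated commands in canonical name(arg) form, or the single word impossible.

strafe(right, 1), move(3)

key: heading stays S — no command in the sequence turns
begin: (6, 7) facing south
step 1 (strafe(right, 1)): (5, 7) facing south
step 2 (move(3)): (5, 4) facing south
uniquely the one of 36 2-step routes that fits.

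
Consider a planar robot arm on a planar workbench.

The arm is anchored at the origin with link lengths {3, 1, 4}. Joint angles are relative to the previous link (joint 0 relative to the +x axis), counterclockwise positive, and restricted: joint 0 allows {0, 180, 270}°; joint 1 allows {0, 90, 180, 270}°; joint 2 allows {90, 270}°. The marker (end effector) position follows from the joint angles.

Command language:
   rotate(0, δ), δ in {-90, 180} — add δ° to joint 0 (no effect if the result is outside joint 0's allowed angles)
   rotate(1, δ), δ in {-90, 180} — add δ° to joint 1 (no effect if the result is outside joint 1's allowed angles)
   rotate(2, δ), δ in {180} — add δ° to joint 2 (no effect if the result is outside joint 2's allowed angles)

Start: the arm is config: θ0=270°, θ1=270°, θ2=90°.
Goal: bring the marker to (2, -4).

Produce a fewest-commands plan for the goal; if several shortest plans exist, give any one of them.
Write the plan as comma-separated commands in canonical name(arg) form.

start: config: θ0=270°, θ1=270°, θ2=90°
t=1 rotate(1, -90) ⇒ config: θ0=270°, θ1=180°, θ2=90°
t=2 rotate(0, -90) ⇒ config: θ0=180°, θ1=180°, θ2=90°
t=3 rotate(0, 180) ⇒ config: θ0=0°, θ1=180°, θ2=90°
nothing shorter than 3 reaches the goal.

rotate(1, -90), rotate(0, -90), rotate(0, 180)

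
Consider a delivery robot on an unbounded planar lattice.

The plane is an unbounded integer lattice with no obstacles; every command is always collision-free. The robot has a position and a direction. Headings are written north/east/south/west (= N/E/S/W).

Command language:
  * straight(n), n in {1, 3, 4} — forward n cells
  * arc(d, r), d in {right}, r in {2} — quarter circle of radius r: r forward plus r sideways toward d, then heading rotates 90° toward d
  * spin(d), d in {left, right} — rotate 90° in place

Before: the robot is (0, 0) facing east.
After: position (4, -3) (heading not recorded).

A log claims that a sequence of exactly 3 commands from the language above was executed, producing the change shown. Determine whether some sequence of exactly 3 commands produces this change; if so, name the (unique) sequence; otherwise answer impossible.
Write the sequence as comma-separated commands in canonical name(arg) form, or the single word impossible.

straight(4), spin(right), straight(3)

key: running straight(3) before straight(4) would end elsewhere — order is forced
initial: (0, 0) facing east
t=1 straight(4) ⇒ (4, 0) facing east
t=2 spin(right) ⇒ (4, 0) facing south
t=3 straight(3) ⇒ (4, -3) facing south
all 216 alternatives checked — unique.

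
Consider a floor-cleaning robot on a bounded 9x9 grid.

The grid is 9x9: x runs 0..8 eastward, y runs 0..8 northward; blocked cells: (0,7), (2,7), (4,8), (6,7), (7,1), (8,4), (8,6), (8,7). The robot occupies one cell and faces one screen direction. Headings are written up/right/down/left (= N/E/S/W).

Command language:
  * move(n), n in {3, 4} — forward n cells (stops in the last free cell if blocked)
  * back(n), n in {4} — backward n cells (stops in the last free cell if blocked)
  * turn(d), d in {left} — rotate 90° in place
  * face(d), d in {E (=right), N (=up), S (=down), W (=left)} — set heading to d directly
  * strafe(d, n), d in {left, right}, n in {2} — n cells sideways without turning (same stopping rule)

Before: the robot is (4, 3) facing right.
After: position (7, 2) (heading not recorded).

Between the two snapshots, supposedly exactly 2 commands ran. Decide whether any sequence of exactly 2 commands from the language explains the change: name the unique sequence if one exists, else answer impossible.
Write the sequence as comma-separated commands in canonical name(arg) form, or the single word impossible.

key: strafe(right, 2) is stopped early by the blocked cell at (7,1)
start: (4, 3) facing right
[1] after move(3): (7, 3) facing right
[2] after strafe(right, 2): (7, 2) facing right
uniquely the one of 100 2-step routes that fits.

move(3), strafe(right, 2)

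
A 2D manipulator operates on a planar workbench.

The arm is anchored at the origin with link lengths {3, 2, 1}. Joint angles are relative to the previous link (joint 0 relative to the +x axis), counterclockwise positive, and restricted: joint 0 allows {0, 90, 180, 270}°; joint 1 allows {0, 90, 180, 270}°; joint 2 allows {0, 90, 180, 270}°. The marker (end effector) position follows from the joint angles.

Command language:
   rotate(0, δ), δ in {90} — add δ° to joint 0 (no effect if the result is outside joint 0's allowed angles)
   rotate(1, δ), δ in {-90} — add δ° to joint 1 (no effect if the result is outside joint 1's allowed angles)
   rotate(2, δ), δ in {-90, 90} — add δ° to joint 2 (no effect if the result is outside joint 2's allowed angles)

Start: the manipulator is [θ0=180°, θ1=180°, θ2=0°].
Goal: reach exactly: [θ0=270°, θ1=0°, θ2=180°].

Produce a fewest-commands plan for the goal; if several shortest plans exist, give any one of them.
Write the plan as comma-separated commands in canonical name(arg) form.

rotate(0, 90), rotate(2, 90), rotate(2, 90), rotate(1, -90), rotate(1, -90)

from: [θ0=180°, θ1=180°, θ2=0°]
t=1 rotate(0, 90) ⇒ [θ0=270°, θ1=180°, θ2=0°]
t=2 rotate(2, 90) ⇒ [θ0=270°, θ1=180°, θ2=90°]
t=3 rotate(2, 90) ⇒ [θ0=270°, θ1=180°, θ2=180°]
t=4 rotate(1, -90) ⇒ [θ0=270°, θ1=90°, θ2=180°]
t=5 rotate(1, -90) ⇒ [θ0=270°, θ1=0°, θ2=180°]
minimal: 5 command(s), checked below 5.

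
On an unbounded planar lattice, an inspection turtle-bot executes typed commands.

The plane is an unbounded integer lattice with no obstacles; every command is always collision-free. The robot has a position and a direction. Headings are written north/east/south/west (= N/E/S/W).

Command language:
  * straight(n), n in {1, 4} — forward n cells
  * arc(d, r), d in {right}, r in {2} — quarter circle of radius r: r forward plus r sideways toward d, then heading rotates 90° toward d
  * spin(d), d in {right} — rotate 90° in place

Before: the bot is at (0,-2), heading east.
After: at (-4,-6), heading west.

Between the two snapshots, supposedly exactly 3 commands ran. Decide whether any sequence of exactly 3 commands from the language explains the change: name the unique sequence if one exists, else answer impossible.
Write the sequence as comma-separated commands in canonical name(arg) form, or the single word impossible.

key: cell and facing (now W) both changed — the 3 commands mix motion and turning
begin: at (0,-2), heading east
1. arc(right, 2) → at (2,-4), heading south
2. arc(right, 2) → at (0,-6), heading west
3. straight(4) → at (-4,-6), heading west
no rival 3-sequence matches.

arc(right, 2), arc(right, 2), straight(4)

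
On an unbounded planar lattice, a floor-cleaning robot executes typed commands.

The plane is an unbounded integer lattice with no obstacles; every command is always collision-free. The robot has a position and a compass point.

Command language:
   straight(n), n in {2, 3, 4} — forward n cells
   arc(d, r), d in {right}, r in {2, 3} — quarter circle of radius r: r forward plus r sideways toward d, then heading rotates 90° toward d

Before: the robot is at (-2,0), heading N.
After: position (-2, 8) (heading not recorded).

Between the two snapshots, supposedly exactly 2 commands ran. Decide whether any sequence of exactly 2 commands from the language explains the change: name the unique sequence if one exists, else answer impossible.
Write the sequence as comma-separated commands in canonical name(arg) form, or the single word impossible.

from: at (-2,0), heading N
t=1 straight(4) ⇒ at (-2,4), heading N
t=2 straight(4) ⇒ at (-2,8), heading N
no rival 2-sequence matches.

straight(4), straight(4)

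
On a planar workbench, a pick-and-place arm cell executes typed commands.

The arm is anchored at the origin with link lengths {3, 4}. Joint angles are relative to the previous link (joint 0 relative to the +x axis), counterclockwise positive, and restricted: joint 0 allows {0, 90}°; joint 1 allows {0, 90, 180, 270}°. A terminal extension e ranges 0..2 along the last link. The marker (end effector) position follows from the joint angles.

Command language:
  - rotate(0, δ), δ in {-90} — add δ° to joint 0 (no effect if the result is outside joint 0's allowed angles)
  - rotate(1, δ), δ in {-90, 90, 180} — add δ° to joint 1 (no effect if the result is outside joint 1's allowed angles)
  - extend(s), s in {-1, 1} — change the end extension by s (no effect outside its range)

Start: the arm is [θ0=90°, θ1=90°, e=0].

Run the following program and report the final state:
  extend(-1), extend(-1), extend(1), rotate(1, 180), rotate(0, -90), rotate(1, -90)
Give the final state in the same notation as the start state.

[θ0=0°, θ1=180°, e=1]

begin: [θ0=90°, θ1=90°, e=0]
step 1 (extend(-1)): [θ0=90°, θ1=90°, e=0]
step 2 (extend(-1)): [θ0=90°, θ1=90°, e=0]
step 3 (extend(1)): [θ0=90°, θ1=90°, e=1]
step 4 (rotate(1, 180)): [θ0=90°, θ1=270°, e=1]
step 5 (rotate(0, -90)): [θ0=0°, θ1=270°, e=1]
step 6 (rotate(1, -90)): [θ0=0°, θ1=180°, e=1]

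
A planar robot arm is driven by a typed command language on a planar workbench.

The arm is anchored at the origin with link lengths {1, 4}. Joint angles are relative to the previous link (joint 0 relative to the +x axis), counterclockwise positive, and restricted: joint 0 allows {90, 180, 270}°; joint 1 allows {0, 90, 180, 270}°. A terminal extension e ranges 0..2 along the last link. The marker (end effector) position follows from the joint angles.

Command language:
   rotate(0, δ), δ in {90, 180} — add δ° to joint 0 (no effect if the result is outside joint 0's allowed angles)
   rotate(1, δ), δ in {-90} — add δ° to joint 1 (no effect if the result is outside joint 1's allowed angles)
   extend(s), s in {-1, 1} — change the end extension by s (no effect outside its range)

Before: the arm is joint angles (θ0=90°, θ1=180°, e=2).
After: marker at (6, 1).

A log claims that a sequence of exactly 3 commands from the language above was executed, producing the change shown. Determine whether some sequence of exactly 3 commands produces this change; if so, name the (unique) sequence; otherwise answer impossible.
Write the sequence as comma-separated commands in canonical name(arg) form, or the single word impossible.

start: joint angles (θ0=90°, θ1=180°, e=2)
1. rotate(1, -90) → joint angles (θ0=90°, θ1=90°, e=2)
2. rotate(1, -90) → joint angles (θ0=90°, θ1=0°, e=2)
3. rotate(1, -90) → joint angles (θ0=90°, θ1=270°, e=2)
all 125 alternatives checked — unique.

rotate(1, -90), rotate(1, -90), rotate(1, -90)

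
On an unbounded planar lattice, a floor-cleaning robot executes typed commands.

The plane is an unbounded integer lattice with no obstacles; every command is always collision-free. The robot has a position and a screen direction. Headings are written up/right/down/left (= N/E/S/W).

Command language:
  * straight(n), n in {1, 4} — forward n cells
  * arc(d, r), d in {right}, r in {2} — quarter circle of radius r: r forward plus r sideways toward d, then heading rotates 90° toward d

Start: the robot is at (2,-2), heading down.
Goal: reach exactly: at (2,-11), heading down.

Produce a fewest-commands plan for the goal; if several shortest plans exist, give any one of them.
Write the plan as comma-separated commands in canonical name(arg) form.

straight(1), straight(4), straight(4)

start: at (2,-2), heading down
[1] after straight(1): at (2,-3), heading down
[2] after straight(4): at (2,-7), heading down
[3] after straight(4): at (2,-11), heading down
no 2-step plan works, so 3 is optimal.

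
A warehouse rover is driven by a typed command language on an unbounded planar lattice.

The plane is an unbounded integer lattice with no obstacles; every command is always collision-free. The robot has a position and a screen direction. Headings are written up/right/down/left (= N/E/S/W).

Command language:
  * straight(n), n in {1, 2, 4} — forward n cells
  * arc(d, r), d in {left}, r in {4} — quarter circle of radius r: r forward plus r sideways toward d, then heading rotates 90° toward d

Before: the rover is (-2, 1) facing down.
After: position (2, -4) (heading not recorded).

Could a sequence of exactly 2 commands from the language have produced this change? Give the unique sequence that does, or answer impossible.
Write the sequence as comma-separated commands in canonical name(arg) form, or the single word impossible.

straight(1), arc(left, 4)

key: running arc(left, 4) before straight(1) would end elsewhere — order is forced
start: (-2, 1) facing down
[1] after straight(1): (-2, 0) facing down
[2] after arc(left, 4): (2, -4) facing right
no other 2-command option fits: unique.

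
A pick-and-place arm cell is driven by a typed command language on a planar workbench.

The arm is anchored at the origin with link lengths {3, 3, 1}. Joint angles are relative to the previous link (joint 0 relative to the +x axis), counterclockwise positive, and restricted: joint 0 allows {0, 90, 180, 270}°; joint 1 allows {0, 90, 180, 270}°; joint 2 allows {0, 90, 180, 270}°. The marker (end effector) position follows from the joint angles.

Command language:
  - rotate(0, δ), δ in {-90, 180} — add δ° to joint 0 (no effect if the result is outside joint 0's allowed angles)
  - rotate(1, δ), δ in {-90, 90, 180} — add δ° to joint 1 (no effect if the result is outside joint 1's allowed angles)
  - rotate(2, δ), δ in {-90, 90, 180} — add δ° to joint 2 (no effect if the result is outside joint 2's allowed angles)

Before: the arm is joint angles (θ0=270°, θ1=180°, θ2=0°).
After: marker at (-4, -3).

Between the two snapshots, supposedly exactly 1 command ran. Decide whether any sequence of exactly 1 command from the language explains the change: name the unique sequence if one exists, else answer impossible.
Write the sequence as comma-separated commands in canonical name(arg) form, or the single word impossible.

t0: joint angles (θ0=270°, θ1=180°, θ2=0°)
t=1 rotate(1, 90) ⇒ joint angles (θ0=270°, θ1=270°, θ2=0°)
all 8 alternatives checked — unique.

rotate(1, 90)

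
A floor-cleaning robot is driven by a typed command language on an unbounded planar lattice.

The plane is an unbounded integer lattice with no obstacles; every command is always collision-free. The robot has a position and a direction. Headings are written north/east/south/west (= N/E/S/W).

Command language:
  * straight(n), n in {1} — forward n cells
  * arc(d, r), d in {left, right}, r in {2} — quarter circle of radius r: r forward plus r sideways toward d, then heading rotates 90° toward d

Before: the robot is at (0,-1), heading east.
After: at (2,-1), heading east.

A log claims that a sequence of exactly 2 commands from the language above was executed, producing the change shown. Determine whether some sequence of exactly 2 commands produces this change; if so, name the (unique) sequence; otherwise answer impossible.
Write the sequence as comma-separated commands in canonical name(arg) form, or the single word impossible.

key: still facing E at the end — nothing in the sequence rotates
initial: at (0,-1), heading east
t=1 straight(1) ⇒ at (1,-1), heading east
t=2 straight(1) ⇒ at (2,-1), heading east
uniquely the one of 9 2-step routes that fits.

straight(1), straight(1)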